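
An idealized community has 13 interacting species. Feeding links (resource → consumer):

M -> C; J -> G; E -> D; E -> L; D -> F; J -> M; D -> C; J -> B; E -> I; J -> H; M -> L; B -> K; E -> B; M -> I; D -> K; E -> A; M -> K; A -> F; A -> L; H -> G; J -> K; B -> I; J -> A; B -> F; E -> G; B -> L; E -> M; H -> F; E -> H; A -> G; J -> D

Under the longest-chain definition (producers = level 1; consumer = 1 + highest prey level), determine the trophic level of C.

E is a producer → level 1.
M eats E (level 1); other prey at levels: J 1 → level 2.
C eats M (level 2); other prey at levels: D 2 → level 3.

Trophic level 3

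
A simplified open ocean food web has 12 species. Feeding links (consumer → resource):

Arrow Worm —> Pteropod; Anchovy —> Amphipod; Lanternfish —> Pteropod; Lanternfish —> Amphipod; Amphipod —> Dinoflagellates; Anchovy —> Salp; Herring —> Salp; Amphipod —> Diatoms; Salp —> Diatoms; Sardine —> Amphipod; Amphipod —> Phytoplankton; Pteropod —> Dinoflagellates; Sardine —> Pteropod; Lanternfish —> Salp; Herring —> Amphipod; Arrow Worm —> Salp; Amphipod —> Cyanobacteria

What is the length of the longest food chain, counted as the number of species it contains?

One longest chain: Phytoplankton → Amphipod → Sardine.
It has 3 species and 2 links.

3 species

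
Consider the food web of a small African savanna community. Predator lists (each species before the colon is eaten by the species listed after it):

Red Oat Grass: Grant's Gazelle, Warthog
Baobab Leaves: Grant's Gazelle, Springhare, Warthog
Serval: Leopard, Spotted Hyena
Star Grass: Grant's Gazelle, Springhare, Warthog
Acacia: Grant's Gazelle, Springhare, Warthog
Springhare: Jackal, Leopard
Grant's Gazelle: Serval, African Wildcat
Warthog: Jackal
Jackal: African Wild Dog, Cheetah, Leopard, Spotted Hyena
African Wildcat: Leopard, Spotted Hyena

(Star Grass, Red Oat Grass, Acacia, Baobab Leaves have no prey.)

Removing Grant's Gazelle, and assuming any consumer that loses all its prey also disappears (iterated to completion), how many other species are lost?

Remove Grant's Gazelle.
Round 1: Serval (all prey gone), African Wildcat (all prey gone) → extinct.
No further losses. Total secondary extinctions: 2.

2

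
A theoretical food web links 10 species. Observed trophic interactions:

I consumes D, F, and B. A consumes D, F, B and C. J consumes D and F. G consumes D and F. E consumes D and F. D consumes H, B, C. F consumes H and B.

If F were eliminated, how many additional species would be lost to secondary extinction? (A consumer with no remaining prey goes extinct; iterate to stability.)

Remove F.
Every predator of it retains at least one other prey: A still has B, C, D; E still has D; J still has D; G still has D; I still has B, D.
No consumer loses all prey, so no secondary extinctions occur.

0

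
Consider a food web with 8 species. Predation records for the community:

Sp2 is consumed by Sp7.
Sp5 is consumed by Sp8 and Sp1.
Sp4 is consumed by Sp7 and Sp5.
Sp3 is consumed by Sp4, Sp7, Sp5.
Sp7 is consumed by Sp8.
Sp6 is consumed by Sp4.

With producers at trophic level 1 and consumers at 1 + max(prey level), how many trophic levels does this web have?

4

Producers (level 1): Sp2, Sp3, Sp6.
Sp3 → Sp4 → Sp5 → Sp8 gives Sp8 level 4.
No species has a prey at level 4, so no species reaches level 5.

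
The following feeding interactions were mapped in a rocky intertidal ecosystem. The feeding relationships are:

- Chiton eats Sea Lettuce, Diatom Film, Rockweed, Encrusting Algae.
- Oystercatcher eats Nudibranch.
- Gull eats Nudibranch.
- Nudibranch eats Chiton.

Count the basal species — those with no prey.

4

Basal species (no prey listed): Rockweed, Encrusting Algae, Sea Lettuce, Diatom Film.
Count: 4.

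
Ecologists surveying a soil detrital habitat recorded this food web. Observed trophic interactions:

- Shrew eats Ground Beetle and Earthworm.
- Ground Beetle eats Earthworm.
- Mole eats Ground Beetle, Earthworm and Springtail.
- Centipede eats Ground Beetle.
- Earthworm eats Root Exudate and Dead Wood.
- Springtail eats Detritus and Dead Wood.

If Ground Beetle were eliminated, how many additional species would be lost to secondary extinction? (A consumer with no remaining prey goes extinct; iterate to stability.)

1

Remove Ground Beetle.
Round 1: Centipede (all prey gone) → extinct.
No further losses. Total secondary extinctions: 1.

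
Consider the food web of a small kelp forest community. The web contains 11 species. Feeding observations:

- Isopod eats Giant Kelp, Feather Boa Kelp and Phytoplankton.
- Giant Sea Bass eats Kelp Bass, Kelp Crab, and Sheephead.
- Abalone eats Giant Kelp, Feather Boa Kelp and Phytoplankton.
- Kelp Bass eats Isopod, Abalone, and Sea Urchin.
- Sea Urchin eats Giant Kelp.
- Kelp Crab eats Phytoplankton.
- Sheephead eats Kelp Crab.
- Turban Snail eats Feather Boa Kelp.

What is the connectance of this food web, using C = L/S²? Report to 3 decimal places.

C = 0.132

The web has S = 11 species and L = 16 feeding links.
C = L / S² = 16 / 121 = 0.1322 ≈ 0.132.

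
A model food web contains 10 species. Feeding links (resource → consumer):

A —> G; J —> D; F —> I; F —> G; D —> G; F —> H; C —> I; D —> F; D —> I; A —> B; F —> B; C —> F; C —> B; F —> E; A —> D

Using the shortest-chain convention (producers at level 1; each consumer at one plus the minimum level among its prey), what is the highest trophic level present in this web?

Producers (level 1): C, A, J.
Following each consumer down to its lowest-level prey: C → F → E (levels 1 through 3).
All prey of E (F 2) are at level 2 or above, so E is at level 1 + 2 = 3.
Every consumer has at least one prey at level 2 or below, so none exceeds level 3.

3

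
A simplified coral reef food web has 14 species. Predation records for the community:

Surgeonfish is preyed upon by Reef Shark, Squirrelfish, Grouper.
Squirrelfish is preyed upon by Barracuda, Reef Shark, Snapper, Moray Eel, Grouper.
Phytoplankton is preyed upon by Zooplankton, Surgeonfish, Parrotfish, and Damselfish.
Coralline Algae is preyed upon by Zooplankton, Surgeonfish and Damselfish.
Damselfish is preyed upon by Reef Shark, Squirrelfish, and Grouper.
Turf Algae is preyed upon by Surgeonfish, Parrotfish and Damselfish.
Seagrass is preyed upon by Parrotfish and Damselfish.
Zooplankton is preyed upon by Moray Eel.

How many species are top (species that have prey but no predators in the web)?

Top species (has prey, but nothing eats it): Parrotfish, Snapper, Grouper, Barracuda, Moray Eel, Reef Shark.
Count: 6.

6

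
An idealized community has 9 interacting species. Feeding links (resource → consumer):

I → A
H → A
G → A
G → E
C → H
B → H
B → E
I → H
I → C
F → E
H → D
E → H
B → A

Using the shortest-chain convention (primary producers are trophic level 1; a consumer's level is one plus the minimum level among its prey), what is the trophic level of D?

I is a producer → level 1.
H eats I → level 2.
D eats H → level 3.
No prey of D is below level 2, so 3 is the minimum.

Trophic level 3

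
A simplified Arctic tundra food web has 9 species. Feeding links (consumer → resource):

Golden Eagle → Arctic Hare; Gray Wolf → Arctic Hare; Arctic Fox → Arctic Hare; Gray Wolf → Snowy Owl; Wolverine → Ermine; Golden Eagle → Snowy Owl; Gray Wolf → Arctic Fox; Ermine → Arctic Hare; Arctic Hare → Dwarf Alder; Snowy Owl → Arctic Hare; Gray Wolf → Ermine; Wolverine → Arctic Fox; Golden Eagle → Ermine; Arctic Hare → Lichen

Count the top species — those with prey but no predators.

Top species (has prey, but nothing eats it): Golden Eagle, Gray Wolf, Wolverine.
Count: 3.

3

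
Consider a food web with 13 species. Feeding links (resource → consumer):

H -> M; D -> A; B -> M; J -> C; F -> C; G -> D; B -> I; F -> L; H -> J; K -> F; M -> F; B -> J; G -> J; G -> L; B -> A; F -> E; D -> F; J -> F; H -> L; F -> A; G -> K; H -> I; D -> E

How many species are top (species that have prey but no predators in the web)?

Top species (has prey, but nothing eats it): I, E, L, C, A.
Count: 5.

5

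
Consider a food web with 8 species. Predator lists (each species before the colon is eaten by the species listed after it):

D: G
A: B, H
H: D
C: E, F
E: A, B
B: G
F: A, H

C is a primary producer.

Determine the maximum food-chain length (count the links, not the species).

One longest chain: C → E → A → H → D → G.
It has 6 species and 5 links.

5 links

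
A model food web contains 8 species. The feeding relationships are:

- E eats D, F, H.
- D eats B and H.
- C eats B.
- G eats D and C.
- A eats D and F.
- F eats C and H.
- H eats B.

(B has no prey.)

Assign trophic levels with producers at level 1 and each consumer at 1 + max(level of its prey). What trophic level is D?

Trophic level 3

B is a producer → level 1.
H eats B → level 2.
D eats H (level 2); other prey at levels: B 1 → level 3.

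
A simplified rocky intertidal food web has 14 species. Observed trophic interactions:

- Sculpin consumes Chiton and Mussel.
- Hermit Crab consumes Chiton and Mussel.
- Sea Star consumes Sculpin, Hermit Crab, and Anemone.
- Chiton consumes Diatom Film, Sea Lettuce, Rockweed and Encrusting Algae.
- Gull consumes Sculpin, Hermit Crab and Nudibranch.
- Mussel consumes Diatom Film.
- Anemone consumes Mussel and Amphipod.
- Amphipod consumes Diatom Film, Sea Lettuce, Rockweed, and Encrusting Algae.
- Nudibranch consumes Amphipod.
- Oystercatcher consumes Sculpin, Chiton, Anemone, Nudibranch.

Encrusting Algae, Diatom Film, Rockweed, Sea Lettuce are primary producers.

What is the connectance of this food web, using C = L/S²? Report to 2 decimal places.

The web has S = 14 species and L = 26 feeding links.
C = L / S² = 26 / 196 = 0.1327 ≈ 0.13.

C = 0.13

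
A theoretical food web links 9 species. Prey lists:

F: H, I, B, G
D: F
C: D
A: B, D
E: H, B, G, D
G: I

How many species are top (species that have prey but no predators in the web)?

Top species (has prey, but nothing eats it): A, E, C.
Count: 3.

3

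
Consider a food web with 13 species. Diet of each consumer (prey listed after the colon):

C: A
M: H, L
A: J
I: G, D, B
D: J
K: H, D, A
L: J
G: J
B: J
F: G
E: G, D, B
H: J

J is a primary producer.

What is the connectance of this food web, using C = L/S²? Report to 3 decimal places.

C = 0.112

The web has S = 13 species and L = 19 feeding links.
C = L / S² = 19 / 169 = 0.1124 ≈ 0.112.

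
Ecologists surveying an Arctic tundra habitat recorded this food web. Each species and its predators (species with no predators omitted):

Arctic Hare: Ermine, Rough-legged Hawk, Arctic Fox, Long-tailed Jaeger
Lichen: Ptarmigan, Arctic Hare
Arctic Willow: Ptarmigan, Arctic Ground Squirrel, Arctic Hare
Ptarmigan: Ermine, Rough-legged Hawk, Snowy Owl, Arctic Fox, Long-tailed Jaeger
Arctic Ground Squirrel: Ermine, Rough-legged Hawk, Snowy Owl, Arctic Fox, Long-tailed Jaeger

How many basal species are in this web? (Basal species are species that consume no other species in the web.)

2

Basal species (no prey listed): Arctic Willow, Lichen.
Count: 2.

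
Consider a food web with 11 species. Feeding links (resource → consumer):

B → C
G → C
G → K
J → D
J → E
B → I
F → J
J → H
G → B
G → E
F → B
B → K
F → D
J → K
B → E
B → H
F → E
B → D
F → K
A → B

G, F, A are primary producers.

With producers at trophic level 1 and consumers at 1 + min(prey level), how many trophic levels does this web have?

Producers (level 1): G, F, A.
Following each consumer down to its lowest-level prey: F → J → H (levels 1 through 3).
All prey of H (J 2, B 2) are at level 2 or above, so H is at level 1 + 2 = 3.
Every consumer has at least one prey at level 2 or below, so none exceeds level 3.

3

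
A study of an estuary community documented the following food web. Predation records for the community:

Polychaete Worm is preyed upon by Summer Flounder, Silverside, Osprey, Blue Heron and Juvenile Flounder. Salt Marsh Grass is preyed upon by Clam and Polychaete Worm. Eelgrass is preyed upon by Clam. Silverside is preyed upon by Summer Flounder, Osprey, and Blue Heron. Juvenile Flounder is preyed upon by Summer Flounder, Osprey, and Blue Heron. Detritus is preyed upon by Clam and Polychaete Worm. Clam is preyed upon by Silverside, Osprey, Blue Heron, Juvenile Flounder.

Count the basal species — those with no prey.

3

Basal species (no prey listed): Detritus, Eelgrass, Salt Marsh Grass.
Count: 3.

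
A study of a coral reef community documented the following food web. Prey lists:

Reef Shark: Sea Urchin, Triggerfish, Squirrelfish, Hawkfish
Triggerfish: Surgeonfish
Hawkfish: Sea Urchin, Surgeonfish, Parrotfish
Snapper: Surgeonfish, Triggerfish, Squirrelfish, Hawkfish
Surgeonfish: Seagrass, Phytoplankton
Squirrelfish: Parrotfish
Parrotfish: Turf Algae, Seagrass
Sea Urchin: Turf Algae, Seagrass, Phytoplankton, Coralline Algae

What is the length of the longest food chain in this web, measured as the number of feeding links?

3 links

One longest chain: Turf Algae → Parrotfish → Squirrelfish → Reef Shark.
It has 4 species and 3 links.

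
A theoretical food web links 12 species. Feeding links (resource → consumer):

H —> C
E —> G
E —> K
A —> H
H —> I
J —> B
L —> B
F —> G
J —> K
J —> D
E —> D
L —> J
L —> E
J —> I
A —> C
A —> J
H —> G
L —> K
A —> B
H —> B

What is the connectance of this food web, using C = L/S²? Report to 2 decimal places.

The web has S = 12 species and L = 20 feeding links.
C = L / S² = 20 / 144 = 0.1389 ≈ 0.14.

C = 0.14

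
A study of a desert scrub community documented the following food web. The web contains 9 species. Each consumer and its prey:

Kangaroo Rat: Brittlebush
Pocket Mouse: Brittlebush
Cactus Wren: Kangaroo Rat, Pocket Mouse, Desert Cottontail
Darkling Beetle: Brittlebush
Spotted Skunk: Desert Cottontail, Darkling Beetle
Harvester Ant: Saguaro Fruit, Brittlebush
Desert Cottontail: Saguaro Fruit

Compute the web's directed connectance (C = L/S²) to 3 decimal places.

The web has S = 9 species and L = 11 feeding links.
C = L / S² = 11 / 81 = 0.1358 ≈ 0.136.

C = 0.136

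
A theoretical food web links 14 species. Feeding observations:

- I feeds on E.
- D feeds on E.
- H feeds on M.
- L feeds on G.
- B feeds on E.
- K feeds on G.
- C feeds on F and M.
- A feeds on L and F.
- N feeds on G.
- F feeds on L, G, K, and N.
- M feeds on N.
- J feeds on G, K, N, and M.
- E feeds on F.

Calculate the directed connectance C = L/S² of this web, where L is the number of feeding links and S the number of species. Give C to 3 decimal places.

The web has S = 14 species and L = 21 feeding links.
C = L / S² = 21 / 196 = 0.1071 ≈ 0.107.

C = 0.107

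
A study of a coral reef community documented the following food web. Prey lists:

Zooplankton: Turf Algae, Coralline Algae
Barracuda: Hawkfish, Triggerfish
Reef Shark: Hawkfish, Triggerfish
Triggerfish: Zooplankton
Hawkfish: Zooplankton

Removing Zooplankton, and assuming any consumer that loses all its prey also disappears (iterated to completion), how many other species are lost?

Remove Zooplankton.
Round 1: Hawkfish (all prey gone), Triggerfish (all prey gone) → extinct.
Round 2: Reef Shark (all prey gone), Barracuda (all prey gone) → extinct.
No further losses. Total secondary extinctions: 4.

4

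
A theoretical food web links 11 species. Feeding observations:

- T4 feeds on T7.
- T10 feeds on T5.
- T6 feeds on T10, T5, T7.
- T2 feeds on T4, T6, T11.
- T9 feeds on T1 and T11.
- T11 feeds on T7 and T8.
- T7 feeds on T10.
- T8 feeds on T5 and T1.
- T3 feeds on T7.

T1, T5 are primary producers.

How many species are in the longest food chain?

5 species

One longest chain: T5 → T10 → T7 → T11 → T2.
It has 5 species and 4 links.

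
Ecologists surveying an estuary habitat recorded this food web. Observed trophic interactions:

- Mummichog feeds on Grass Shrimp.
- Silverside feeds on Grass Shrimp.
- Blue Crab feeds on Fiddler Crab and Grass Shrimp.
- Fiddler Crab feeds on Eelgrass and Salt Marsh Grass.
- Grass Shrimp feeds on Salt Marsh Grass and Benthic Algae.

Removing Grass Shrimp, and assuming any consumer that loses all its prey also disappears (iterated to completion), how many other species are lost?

2

Remove Grass Shrimp.
Round 1: Mummichog (all prey gone), Silverside (all prey gone) → extinct.
No further losses. Total secondary extinctions: 2.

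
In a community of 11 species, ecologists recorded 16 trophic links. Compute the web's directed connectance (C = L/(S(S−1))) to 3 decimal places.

C = 0.145

The web has S = 11 species and L = 16 feeding links.
C = L / (S(S−1)) = 16 / 110 = 0.1455 ≈ 0.145.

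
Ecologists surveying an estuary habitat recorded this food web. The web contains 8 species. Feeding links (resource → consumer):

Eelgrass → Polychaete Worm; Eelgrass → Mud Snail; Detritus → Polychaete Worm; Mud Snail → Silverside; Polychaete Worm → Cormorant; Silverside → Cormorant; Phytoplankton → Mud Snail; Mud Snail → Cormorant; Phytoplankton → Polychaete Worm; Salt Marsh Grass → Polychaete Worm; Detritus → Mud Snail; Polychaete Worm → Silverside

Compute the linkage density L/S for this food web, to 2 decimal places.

There are L = 12 links among S = 8 species.
L/S = 12/8 = 1.5000 ≈ 1.50.

L/S = 1.50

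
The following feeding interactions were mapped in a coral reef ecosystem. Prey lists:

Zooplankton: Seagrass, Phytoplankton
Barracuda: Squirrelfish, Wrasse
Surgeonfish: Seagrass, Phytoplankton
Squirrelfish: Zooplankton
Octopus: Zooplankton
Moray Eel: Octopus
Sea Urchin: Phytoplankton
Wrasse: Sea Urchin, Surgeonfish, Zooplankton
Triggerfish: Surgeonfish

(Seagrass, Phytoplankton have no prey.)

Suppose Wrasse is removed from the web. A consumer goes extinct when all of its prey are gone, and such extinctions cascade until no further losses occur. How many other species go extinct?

0

Remove Wrasse.
Every predator of it retains at least one other prey: Barracuda still has Squirrelfish.
No consumer loses all prey, so no secondary extinctions occur.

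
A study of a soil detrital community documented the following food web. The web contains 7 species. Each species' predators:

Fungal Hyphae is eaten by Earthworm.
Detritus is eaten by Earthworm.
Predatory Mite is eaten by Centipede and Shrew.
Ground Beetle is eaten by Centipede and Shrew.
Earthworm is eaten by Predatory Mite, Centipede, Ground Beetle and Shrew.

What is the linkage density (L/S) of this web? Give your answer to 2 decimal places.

There are L = 10 links among S = 7 species.
L/S = 10/7 = 1.4286 ≈ 1.43.

L/S = 1.43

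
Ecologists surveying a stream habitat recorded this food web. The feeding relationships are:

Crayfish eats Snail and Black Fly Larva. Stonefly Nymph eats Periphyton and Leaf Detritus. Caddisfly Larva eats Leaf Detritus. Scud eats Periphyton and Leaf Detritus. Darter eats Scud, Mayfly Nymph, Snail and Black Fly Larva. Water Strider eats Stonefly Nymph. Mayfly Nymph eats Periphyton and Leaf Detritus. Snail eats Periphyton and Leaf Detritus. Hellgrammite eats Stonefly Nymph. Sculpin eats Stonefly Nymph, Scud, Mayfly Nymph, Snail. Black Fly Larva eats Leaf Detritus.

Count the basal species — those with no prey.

Basal species (no prey listed): Periphyton, Leaf Detritus.
Count: 2.

2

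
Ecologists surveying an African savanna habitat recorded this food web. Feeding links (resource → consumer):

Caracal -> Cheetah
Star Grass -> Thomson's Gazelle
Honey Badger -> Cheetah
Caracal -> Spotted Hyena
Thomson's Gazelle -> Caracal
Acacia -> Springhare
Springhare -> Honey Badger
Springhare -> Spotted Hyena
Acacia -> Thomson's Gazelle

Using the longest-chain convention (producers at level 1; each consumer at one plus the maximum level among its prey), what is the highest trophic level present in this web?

Producers (level 1): Acacia, Star Grass.
Acacia → Thomson's Gazelle → Caracal → Spotted Hyena gives Spotted Hyena level 4.
No species has a prey at level 4, so no species reaches level 5.

4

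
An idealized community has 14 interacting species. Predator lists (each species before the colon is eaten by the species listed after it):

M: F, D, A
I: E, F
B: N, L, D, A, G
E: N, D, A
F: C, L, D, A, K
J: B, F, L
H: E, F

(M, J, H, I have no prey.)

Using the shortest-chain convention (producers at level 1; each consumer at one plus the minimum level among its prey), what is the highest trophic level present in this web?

Producers (level 1): M, J, H, I.
Following each consumer down to its lowest-level prey: M → F → C (levels 1 through 3).
All prey of C (F 2) are at level 2 or above, so C is at level 1 + 2 = 3.
Every consumer has at least one prey at level 2 or below, so none exceeds level 3.

3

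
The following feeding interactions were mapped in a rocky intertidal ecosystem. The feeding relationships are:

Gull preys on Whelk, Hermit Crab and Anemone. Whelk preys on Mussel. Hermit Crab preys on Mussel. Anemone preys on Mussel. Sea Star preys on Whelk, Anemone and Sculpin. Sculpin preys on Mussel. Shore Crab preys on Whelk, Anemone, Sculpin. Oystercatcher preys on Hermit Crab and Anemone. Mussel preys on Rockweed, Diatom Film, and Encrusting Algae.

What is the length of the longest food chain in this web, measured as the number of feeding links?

One longest chain: Encrusting Algae → Mussel → Hermit Crab → Oystercatcher.
It has 4 species and 3 links.

3 links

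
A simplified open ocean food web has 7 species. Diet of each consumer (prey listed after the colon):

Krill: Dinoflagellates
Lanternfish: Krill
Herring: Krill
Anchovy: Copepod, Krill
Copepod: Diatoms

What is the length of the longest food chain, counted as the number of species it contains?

One longest chain: Dinoflagellates → Krill → Herring.
It has 3 species and 2 links.

3 species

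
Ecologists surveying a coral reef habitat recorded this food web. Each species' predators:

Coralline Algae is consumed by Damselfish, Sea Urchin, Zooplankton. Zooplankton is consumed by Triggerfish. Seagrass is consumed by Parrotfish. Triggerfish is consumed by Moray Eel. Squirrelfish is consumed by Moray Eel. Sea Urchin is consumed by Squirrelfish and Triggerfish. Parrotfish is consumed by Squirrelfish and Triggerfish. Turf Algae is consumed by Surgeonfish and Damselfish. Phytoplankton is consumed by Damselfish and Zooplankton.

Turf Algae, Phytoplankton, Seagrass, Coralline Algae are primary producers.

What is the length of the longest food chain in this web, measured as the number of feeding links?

One longest chain: Coralline Algae → Sea Urchin → Squirrelfish → Moray Eel.
It has 4 species and 3 links.

3 links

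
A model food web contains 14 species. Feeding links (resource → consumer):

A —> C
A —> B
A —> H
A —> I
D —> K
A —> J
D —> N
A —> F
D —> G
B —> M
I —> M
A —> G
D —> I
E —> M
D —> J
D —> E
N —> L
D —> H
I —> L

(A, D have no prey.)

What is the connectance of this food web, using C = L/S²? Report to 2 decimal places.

The web has S = 14 species and L = 19 feeding links.
C = L / S² = 19 / 196 = 0.0969 ≈ 0.10.

C = 0.10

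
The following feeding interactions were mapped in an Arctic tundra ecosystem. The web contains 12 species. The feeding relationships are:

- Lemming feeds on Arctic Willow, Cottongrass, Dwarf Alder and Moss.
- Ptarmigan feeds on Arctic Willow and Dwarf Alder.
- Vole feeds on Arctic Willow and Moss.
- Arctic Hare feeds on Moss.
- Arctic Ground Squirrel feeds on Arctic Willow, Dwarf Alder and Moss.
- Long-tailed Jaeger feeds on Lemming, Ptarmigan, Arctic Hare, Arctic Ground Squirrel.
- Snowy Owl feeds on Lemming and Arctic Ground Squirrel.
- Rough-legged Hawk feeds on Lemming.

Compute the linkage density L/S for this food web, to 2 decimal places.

There are L = 19 links among S = 12 species.
L/S = 19/12 = 1.5833 ≈ 1.58.

L/S = 1.58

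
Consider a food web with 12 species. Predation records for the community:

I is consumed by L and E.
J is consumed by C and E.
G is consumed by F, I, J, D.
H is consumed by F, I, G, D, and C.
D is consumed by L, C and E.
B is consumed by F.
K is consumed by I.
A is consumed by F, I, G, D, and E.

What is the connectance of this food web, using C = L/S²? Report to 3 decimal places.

The web has S = 12 species and L = 23 feeding links.
C = L / S² = 23 / 144 = 0.1597 ≈ 0.160.

C = 0.160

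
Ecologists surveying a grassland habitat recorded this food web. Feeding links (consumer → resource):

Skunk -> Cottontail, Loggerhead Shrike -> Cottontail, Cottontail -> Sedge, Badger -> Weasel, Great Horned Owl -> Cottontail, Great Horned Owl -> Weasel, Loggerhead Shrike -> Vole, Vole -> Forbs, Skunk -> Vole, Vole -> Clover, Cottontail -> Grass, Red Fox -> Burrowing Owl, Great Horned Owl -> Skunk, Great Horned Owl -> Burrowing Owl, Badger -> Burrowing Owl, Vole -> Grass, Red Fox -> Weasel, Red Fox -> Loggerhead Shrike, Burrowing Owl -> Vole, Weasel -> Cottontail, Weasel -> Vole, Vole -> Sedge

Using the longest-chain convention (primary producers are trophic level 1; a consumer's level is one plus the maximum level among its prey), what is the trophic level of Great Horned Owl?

Trophic level 4

Forbs is a producer → level 1.
Vole eats Forbs (level 1); other prey at levels: Clover 1, Grass 1, Sedge 1 → level 2.
Weasel eats Vole (level 2); other prey at levels: Cottontail 2 → level 3.
Great Horned Owl eats Weasel (level 3); other prey at levels: Cottontail 2, Burrowing Owl 3, Skunk 3 → level 4.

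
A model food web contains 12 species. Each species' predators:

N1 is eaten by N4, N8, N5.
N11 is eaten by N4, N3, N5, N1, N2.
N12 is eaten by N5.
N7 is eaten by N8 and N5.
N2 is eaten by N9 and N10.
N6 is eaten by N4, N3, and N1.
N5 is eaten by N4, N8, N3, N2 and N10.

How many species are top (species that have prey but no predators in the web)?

5

Top species (has prey, but nothing eats it): N3, N4, N8, N9, N10.
Count: 5.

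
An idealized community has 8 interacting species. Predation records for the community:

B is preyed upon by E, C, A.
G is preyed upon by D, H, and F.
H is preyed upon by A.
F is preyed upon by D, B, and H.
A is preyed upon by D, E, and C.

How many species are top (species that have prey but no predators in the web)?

3

Top species (has prey, but nothing eats it): C, E, D.
Count: 3.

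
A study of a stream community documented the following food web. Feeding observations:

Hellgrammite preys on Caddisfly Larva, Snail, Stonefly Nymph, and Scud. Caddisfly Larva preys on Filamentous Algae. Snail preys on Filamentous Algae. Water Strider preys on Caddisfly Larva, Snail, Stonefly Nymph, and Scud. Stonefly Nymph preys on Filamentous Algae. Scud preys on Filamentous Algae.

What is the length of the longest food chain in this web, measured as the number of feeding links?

2 links

One longest chain: Filamentous Algae → Caddisfly Larva → Hellgrammite.
It has 3 species and 2 links.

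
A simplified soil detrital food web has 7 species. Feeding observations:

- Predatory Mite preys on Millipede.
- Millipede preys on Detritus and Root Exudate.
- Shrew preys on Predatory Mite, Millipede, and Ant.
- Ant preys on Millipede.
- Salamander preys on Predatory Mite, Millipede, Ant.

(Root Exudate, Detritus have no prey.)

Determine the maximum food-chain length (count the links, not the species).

3 links

One longest chain: Root Exudate → Millipede → Predatory Mite → Salamander.
It has 4 species and 3 links.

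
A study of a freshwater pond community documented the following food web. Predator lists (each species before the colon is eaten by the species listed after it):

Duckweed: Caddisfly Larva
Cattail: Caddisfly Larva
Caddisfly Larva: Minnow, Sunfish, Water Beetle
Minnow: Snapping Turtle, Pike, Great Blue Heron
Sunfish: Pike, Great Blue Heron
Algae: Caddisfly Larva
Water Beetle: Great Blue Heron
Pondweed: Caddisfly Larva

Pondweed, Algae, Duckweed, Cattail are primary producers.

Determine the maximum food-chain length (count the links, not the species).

One longest chain: Pondweed → Caddisfly Larva → Minnow → Snapping Turtle.
It has 4 species and 3 links.

3 links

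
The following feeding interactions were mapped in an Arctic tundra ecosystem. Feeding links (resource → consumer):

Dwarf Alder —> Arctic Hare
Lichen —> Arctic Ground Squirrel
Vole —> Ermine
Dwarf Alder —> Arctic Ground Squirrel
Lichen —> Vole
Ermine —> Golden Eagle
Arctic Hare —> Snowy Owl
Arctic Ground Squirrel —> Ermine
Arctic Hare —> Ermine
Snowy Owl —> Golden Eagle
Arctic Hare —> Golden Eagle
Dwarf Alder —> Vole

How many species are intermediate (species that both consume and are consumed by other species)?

5

Intermediate species (has both prey and predators): Arctic Hare, Arctic Ground Squirrel, Vole, Ermine, Snowy Owl.
Count: 5.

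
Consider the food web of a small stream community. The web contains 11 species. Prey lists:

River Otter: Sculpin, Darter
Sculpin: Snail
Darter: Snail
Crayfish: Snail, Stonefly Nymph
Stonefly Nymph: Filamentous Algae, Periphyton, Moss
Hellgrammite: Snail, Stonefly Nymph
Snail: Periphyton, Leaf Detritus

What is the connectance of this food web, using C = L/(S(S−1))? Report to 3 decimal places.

C = 0.118

The web has S = 11 species and L = 13 feeding links.
C = L / (S(S−1)) = 13 / 110 = 0.1182 ≈ 0.118.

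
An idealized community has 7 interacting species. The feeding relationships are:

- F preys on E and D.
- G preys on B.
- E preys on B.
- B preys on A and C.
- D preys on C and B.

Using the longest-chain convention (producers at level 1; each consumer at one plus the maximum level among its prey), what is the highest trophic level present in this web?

4

Producers (level 1): A, C.
A → B → E → F gives F level 4.
No species has a prey at level 4, so no species reaches level 5.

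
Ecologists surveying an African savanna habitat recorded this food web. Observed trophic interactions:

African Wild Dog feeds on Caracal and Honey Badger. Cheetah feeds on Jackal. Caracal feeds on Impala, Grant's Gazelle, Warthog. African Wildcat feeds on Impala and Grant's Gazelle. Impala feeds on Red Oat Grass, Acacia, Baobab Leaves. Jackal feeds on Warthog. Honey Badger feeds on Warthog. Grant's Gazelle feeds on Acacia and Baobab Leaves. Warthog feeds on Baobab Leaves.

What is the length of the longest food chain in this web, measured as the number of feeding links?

One longest chain: Baobab Leaves → Warthog → Jackal → Cheetah.
It has 4 species and 3 links.

3 links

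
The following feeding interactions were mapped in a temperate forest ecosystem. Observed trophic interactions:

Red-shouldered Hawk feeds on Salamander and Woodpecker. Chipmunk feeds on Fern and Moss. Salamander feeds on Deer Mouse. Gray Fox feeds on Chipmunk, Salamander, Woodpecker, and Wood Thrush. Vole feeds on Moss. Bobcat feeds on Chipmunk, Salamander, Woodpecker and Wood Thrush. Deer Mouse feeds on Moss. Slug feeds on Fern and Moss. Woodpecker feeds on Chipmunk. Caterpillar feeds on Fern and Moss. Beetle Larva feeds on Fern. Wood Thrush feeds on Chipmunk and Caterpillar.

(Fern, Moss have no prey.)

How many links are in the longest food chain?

3 links

One longest chain: Moss → Deer Mouse → Salamander → Red-shouldered Hawk.
It has 4 species and 3 links.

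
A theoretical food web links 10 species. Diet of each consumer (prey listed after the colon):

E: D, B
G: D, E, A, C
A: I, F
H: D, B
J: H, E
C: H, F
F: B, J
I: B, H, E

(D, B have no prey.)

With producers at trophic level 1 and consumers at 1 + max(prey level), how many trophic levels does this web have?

6

Producers (level 1): D, B.
D → H → J → F → C → G gives G level 6.
No species has a prey at level 6, so no species reaches level 7.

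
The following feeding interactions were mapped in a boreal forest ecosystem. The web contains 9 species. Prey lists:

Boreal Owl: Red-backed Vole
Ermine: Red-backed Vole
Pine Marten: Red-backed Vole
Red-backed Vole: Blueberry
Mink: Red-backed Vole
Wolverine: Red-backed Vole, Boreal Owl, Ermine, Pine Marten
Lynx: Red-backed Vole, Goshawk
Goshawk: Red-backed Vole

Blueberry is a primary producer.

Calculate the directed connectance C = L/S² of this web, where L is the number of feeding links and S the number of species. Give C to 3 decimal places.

The web has S = 9 species and L = 12 feeding links.
C = L / S² = 12 / 81 = 0.1481 ≈ 0.148.

C = 0.148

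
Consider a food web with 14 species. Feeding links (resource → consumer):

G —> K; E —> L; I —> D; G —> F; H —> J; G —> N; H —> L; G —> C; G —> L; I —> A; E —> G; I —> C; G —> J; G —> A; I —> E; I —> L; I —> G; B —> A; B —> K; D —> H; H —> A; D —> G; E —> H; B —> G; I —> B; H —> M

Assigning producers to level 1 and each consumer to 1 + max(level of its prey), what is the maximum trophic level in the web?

4

Producers (level 1): I.
I → D → G → A gives A level 4.
No species has a prey at level 4, so no species reaches level 5.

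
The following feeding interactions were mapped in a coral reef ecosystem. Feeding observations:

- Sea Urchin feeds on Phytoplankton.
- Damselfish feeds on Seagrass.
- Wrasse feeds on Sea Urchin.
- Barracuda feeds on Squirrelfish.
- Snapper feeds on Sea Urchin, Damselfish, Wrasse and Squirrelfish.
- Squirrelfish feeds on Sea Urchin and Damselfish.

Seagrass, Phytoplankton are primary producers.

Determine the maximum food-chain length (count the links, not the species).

3 links

One longest chain: Seagrass → Damselfish → Squirrelfish → Snapper.
It has 4 species and 3 links.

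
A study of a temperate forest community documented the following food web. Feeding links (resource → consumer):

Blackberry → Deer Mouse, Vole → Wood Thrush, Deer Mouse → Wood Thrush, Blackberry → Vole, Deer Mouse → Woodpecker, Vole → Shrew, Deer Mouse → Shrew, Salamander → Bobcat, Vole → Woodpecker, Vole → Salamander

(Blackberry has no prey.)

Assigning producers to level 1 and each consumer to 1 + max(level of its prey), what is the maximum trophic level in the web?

4

Producers (level 1): Blackberry.
Blackberry → Vole → Salamander → Bobcat gives Bobcat level 4.
No species has a prey at level 4, so no species reaches level 5.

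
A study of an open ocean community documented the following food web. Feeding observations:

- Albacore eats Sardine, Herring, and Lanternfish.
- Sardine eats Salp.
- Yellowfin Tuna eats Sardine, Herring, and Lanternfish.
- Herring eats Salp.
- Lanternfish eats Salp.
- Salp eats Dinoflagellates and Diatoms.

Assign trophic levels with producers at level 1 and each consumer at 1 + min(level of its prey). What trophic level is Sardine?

Trophic level 3

Dinoflagellates is a producer → level 1.
Salp eats Dinoflagellates → level 2.
Sardine eats Salp → level 3.
No prey of Sardine is below level 2, so 3 is the minimum.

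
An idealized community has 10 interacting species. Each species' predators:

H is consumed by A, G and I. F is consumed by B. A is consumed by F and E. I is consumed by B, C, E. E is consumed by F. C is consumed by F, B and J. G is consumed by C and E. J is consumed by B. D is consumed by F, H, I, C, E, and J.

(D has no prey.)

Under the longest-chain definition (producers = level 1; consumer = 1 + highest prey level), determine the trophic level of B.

D is a producer → level 1.
H eats D → level 2.
I eats H (level 2); other prey at levels: D 1 → level 3.
C eats I (level 3); other prey at levels: D 1, G 3 → level 4.
J eats C (level 4); other prey at levels: D 1 → level 5.
B eats J (level 5); other prey at levels: I 3, C 4, F 5 → level 6.

Trophic level 6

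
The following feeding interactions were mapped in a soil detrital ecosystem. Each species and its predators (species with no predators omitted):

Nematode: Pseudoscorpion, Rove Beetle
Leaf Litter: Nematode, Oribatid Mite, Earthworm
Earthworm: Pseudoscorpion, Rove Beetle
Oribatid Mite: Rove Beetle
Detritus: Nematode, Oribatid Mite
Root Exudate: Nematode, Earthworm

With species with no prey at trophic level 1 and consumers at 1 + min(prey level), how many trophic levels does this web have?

3

Basal resources (level 1): Detritus, Root Exudate, Leaf Litter.
Following each consumer down to its lowest-level prey: Detritus → Nematode → Pseudoscorpion (levels 1 through 3).
All prey of Pseudoscorpion (Nematode 2, Earthworm 2) are at level 2 or above, so Pseudoscorpion is at level 1 + 2 = 3.
Every consumer has at least one prey at level 2 or below, so none exceeds level 3.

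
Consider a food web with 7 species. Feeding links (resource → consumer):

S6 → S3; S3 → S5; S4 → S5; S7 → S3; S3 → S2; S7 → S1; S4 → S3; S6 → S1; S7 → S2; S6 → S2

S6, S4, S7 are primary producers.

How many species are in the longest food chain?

3 species

One longest chain: S6 → S3 → S5.
It has 3 species and 2 links.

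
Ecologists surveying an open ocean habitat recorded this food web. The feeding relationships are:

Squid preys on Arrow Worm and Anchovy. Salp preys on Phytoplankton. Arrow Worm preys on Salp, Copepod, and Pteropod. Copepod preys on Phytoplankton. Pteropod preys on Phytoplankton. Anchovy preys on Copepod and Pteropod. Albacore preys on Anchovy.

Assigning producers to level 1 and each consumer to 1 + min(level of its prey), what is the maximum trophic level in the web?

4

Producers (level 1): Phytoplankton.
Following each consumer down to its lowest-level prey: Phytoplankton → Pteropod → Anchovy → Squid (levels 1 through 4).
All prey of Squid (Anchovy 3, Arrow Worm 3) are at level 3 or above, so Squid is at level 1 + 3 = 4.
Every consumer has at least one prey at level 3 or below, so none exceeds level 4.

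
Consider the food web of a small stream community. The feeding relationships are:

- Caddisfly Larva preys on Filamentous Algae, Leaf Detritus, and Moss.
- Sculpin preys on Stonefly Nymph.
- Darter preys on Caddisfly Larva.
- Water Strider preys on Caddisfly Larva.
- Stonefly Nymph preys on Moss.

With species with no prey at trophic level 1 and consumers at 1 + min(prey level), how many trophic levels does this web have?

3

Basal resources (level 1): Filamentous Algae, Moss, Leaf Detritus.
Following each consumer down to its lowest-level prey: Filamentous Algae → Caddisfly Larva → Darter (levels 1 through 3).
All prey of Darter (Caddisfly Larva 2) are at level 2 or above, so Darter is at level 1 + 2 = 3.
Every consumer has at least one prey at level 2 or below, so none exceeds level 3.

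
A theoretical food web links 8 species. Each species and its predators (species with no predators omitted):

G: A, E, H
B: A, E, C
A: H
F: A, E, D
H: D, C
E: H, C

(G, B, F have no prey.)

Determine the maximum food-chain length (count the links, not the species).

One longest chain: G → A → H → D.
It has 4 species and 3 links.

3 links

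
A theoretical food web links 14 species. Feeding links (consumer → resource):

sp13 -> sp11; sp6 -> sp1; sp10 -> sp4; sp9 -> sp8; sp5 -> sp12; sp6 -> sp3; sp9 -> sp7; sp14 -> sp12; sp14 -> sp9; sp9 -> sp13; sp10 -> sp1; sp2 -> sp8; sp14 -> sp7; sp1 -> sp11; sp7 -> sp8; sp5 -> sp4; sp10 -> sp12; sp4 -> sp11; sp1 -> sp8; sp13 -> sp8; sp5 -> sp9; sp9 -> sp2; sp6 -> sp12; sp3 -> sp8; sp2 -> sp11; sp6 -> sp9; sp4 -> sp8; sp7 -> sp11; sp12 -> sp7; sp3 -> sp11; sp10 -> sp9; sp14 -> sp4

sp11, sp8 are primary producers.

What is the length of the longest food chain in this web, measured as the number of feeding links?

One longest chain: sp11 → sp7 → sp12 → sp5.
It has 4 species and 3 links.

3 links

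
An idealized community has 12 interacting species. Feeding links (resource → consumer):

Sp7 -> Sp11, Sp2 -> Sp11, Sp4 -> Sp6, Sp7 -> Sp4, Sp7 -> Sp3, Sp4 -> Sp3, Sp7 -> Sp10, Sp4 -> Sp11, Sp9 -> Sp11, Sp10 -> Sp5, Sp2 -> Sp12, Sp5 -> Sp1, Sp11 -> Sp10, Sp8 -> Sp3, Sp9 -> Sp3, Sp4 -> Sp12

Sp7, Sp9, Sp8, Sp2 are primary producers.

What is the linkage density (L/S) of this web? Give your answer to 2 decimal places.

L/S = 1.33

There are L = 16 links among S = 12 species.
L/S = 16/12 = 1.3333 ≈ 1.33.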